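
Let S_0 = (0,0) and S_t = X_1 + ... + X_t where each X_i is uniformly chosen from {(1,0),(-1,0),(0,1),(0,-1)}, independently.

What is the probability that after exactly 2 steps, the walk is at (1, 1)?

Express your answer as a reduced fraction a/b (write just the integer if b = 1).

Answer: 1/8

Derivation:
Let h be the number of horizontal steps (so 2-h are vertical). To end at (1,1) need (h+1)/2 right-steps and ((2-h)+1)/2 up-steps.
Sum over h with 1 ≤ h ≤ 1, h ≡ 1 (mod 2), 2-h ≡ 1 (mod 2):
h=1: C(2,1)·C(1,1)·C(1,1) = 2·1·1 = 2
Total favorable: 2
Total paths: 4^2 = 16
P = 2/16 = 1/8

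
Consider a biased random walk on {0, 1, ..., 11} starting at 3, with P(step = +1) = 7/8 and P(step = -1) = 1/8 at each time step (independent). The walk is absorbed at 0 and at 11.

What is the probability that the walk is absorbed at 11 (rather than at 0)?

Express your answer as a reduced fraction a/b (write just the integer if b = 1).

Answer: 328593657/329554457

Derivation:
Biased walk: p = 7/8, q = 1/8, r = q/p = 1/7
Gambler's ruin: P(hit 11 before 0 | start at 3) = (1 - r^a)/(1 - r^N)
r^3 = 1/343; r^11 = 1/1977326743
P = (1 - 1/343) / (1 - 1/1977326743) = 342/343 / 1977326742/1977326743 = 328593657/329554457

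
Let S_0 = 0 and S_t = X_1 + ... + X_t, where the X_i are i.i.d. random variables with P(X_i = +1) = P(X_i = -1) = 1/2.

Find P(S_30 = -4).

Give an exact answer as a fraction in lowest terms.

To reach position -4 after 30 steps: need 13 steps of +1 and 17 of -1.
Favorable paths: C(30,13) = 119759850
Total paths: 2^30 = 1073741824
P = 119759850/1073741824 = 59879925/536870912

Answer: 59879925/536870912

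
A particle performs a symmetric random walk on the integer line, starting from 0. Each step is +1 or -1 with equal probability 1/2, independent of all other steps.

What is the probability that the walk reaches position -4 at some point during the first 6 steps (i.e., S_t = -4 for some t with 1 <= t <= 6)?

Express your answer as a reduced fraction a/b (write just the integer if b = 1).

Answer: 1/8

Derivation:
Count via complement. Let g(t,s) = #length-t paths at position s with S_1..S_t all ≠ -4.
g(t,s) = g(t-1,s-1) + g(t-1,s+1) for s ≠ -4; g(t,-4) = 0.
t=0: g(0,0)=1
t=1: g(1,-1)=1 g(1,1)=1
t=2: g(2,-2)=1 g(2,0)=2 g(2,2)=1
t=3: g(3,-3)=1 g(3,-1)=3 g(3,1)=3 g(3,3)=1
t=4: g(4,-2)=4 g(4,0)=6 g(4,2)=4 g(4,4)=1
t=5: g(5,-3)=4 g(5,-1)=10 g(5,1)=10 g(5,3)=5 g(5,5)=1
t=6: g(6,-2)=14 g(6,0)=20 g(6,2)=15 g(6,4)=6 g(6,6)=1
Paths never hitting -4: Σ_s g(6,s) = 56
Paths hitting -4: 2^6 - 56 = 8
P = 8/64 = 1/8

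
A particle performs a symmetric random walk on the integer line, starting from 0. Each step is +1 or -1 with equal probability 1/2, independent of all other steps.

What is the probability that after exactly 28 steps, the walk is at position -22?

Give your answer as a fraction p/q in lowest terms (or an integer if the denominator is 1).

Answer: 819/67108864

Derivation:
To reach position -22 after 28 steps: need 3 steps of +1 and 25 of -1.
Favorable paths: C(28,3) = 3276
Total paths: 2^28 = 268435456
P = 3276/268435456 = 819/67108864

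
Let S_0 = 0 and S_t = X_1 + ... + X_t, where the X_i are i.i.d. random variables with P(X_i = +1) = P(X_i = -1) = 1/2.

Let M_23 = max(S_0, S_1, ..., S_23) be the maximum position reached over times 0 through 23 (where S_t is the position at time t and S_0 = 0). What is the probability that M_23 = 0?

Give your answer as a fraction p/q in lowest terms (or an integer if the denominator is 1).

Let M_23 = max(S_0,...,S_23). Use the reflection principle: for j ≥ 1, #{paths with M_23 ≥ j} = #{S_23 ≥ j} + #{S_23 ≥ j+1}.
P(M_23 ≥ 0) = 1 since S_0 = 0, so #{M_23 ≥ 0} = 8388608.
#{M_23 ≥ 1} = #{S_23 ≥ 1} + #{S_23 ≥ 2} = 4194304 + 2842226 = 7036530.
#{M_23 = 0} = 8388608 - 7036530 = 1352078.
P(M_23 = 0) = 1352078/8388608 = 676039/4194304

Answer: 676039/4194304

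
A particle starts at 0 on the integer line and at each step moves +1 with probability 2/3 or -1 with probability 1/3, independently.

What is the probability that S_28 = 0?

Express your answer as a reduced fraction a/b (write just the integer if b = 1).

To be at 0 after 28 steps: need exactly 14 steps of +1 and 14 of -1.
Number of such sequences: C(28,14) = 40116600
Each has probability (2/3)^14 · (1/3)^14 = 16384/22876792454961
P = 40116600 · 16384/22876792454961 = 24343347200/847288609443

Answer: 24343347200/847288609443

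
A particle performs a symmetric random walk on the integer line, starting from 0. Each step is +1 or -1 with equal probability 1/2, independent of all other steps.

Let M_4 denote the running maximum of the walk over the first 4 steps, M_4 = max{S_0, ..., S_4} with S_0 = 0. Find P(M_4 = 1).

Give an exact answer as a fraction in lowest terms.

Answer: 1/4

Derivation:
Let M_4 = max(S_0,...,S_4). Use the reflection principle: for j ≥ 1, #{paths with M_4 ≥ j} = #{S_4 ≥ j} + #{S_4 ≥ j+1}.
By reflection, #{M_4 ≥ 1} = #{S_4 ≥ 1} + #{S_4 ≥ 2} = 5 + 5 = 10.
#{M_4 ≥ 2} = #{S_4 ≥ 2} + #{S_4 ≥ 3} = 5 + 1 = 6.
#{M_4 = 1} = 10 - 6 = 4.
P(M_4 = 1) = 4/16 = 1/4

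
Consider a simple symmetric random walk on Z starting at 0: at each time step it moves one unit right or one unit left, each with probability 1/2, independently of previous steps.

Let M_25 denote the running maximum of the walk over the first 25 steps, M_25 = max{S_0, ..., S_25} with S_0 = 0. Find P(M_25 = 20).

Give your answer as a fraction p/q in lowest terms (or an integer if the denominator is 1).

Answer: 75/8388608

Derivation:
Let M_25 = max(S_0,...,S_25). Use the reflection principle: for j ≥ 1, #{paths with M_25 ≥ j} = #{S_25 ≥ j} + #{S_25 ≥ j+1}.
By reflection, #{M_25 ≥ 20} = #{S_25 ≥ 20} + #{S_25 ≥ 21} = 326 + 326 = 652.
#{M_25 ≥ 21} = #{S_25 ≥ 21} + #{S_25 ≥ 22} = 326 + 26 = 352.
#{M_25 = 20} = 652 - 352 = 300.
P(M_25 = 20) = 300/33554432 = 75/8388608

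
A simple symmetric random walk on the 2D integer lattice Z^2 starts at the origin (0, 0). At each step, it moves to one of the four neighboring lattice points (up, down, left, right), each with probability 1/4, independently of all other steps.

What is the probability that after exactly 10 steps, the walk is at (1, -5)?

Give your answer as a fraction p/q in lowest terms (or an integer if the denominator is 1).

Let h be the number of horizontal steps (so 10-h are vertical). To end at (1,-5) need (h+1)/2 right-steps and ((10-h)-5)/2 up-steps.
Sum over h with 1 ≤ h ≤ 5, h ≡ 1 (mod 2), 10-h ≡ 1 (mod 2):
h=1: C(10,1)·C(1,1)·C(9,2) = 10·1·36 = 360
h=3: C(10,3)·C(3,2)·C(7,1) = 120·3·7 = 2520
h=5: C(10,5)·C(5,3)·C(5,0) = 252·10·1 = 2520
Total favorable: 5400
Total paths: 4^10 = 1048576
P = 5400/1048576 = 675/131072

Answer: 675/131072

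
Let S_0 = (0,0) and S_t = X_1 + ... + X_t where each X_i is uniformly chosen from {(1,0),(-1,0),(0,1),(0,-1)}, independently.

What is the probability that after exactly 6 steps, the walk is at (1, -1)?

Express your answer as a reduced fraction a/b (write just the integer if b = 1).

Answer: 75/1024

Derivation:
Let h be the number of horizontal steps (so 6-h are vertical). To end at (1,-1) need (h+1)/2 right-steps and ((6-h)-1)/2 up-steps.
Sum over h with 1 ≤ h ≤ 5, h ≡ 1 (mod 2), 6-h ≡ 1 (mod 2):
h=1: C(6,1)·C(1,1)·C(5,2) = 6·1·10 = 60
h=3: C(6,3)·C(3,2)·C(3,1) = 20·3·3 = 180
h=5: C(6,5)·C(5,3)·C(1,0) = 6·10·1 = 60
Total favorable: 300
Total paths: 4^6 = 4096
P = 300/4096 = 75/1024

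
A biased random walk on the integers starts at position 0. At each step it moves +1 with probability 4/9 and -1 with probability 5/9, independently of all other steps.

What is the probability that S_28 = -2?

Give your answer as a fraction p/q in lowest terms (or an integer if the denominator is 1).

To reach position -2 after 28 steps: need 13 steps of +1 and 15 steps of -1.
Number of such sequences: C(28,13) = 37442160
Each has probability (4/9)^13 · (5/9)^15 = 2048000000000000000/523347633027360537213511521
P = 37442160 · 2048000000000000000/523347633027360537213511521 = 8520171520000000000000000/58149737003040059690390169

Answer: 8520171520000000000000000/58149737003040059690390169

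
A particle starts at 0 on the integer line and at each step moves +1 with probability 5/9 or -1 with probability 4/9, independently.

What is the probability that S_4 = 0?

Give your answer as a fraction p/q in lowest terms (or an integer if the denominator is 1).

To be at 0 after 4 steps: need exactly 2 steps of +1 and 2 of -1.
Number of such sequences: C(4,2) = 6
Each has probability (5/9)^2 · (4/9)^2 = 400/6561
P = 6 · 400/6561 = 800/2187

Answer: 800/2187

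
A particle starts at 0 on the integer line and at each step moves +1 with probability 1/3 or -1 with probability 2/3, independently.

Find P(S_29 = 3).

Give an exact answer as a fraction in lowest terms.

Answer: 61771243520/7625597484987

Derivation:
To reach position 3 after 29 steps: need 16 steps of +1 and 13 steps of -1.
Number of such sequences: C(29,16) = 67863915
Each has probability (1/3)^16 · (2/3)^13 = 8192/68630377364883
P = 67863915 · 8192/68630377364883 = 61771243520/7625597484987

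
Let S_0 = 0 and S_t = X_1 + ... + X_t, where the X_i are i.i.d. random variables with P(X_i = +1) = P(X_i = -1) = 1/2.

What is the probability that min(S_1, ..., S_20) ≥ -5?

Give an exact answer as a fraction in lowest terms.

Answer: 106267/131072

Derivation:
Let f(t,s) = #length-t paths at position s with S_1..S_t all ≥ -5.
f(t,s) = f(t-1,s-1) + f(t-1,s+1) for s ≥ -5; f(t,s) = 0 for s < -5.
t=0: f(0,0)=1
t=1: f(1,-1)=1 f(1,1)=1
t=2: f(2,-2)=1 f(2,0)=2 f(2,2)=1
t=3: f(3,-3)=1 f(3,-1)=3 f(3,1)=3 f(3,3)=1
t=4: f(4,-4)=1 f(4,-2)=4 f(4,0)=6 f(4,2)=4 f(4,4)=1
t=5: f(5,-5)=1 f(5,-3)=5 f(5,-1)=10 f(5,1)=10 f(5,3)=5 f(5,5)=1
t=6: f(6,-4)=6 f(6,-2)=15 f(6,0)=20 f(6,2)=15 f(6,4)=6 f(6,6)=1
t=7: f(7,-5)=6 f(7,-3)=21 f(7,-1)=35 f(7,1)=35 f(7,3)=21 f(7,5)=7 f(7,7)=1
t=8: f(8,-4)=27 f(8,-2)=56 f(8,0)=70 f(8,2)=56 f(8,4)=28 f(8,6)=8 f(8,8)=1
t=9: f(9,-5)=27 f(9,-3)=83 f(9,-1)=126 f(9,1)=126 f(9,3)=84 f(9,5)=36 f(9,7)=9 f(9,9)=1
t=10: f(10,-4)=110 f(10,-2)=209 f(10,0)=252 f(10,2)=210 f(10,4)=120 f(10,6)=45 f(10,8)=10 f(10,10)=1
t=11: f(11,-5)=110 f(11,-3)=319 f(11,-1)=461 f(11,1)=462 f(11,3)=330 f(11,5)=165 f(11,7)=55 f(11,9)=11 f(11,11)=1
t=12: f(12,-4)=429 f(12,-2)=780 f(12,0)=923 f(12,2)=792 f(12,4)=495 f(12,6)=220 f(12,8)=66 f(12,10)=12 f(12,12)=1
t=13: f(13,-5)=429 f(13,-3)=1209 f(13,-1)=1703 f(13,1)=1715 f(13,3)=1287 f(13,5)=715 f(13,7)=286 f(13,9)=78 f(13,11)=13 f(13,13)=1
t=14: f(14,-4)=1638 f(14,-2)=2912 f(14,0)=3418 f(14,2)=3002 f(14,4)=2002 f(14,6)=1001 f(14,8)=364 f(14,10)=91 f(14,12)=14 f(14,14)=1
t=15: f(15,-5)=1638 f(15,-3)=4550 f(15,-1)=6330 f(15,1)=6420 f(15,3)=5004 f(15,5)=3003 f(15,7)=1365 f(15,9)=455 f(15,11)=105 f(15,13)=15 f(15,15)=1
t=16: f(16,-4)=6188 f(16,-2)=10880 f(16,0)=12750 f(16,2)=11424 f(16,4)=8007 f(16,6)=4368 f(16,8)=1820 f(16,10)=560 f(16,12)=120 f(16,14)=16 f(16,16)=1
t=17: f(17,-5)=6188 f(17,-3)=17068 f(17,-1)=23630 f(17,1)=24174 f(17,3)=19431 f(17,5)=12375 f(17,7)=6188 f(17,9)=2380 f(17,11)=680 f(17,13)=136 f(17,15)=17 f(17,17)=1
t=18: f(18,-4)=23256 f(18,-2)=40698 f(18,0)=47804 f(18,2)=43605 f(18,4)=31806 f(18,6)=18563 f(18,8)=8568 f(18,10)=3060 f(18,12)=816 f(18,14)=153 f(18,16)=18 f(18,18)=1
t=19: f(19,-5)=23256 f(19,-3)=63954 f(19,-1)=88502 f(19,1)=91409 f(19,3)=75411 f(19,5)=50369 f(19,7)=27131 f(19,9)=11628 f(19,11)=3876 f(19,13)=969 f(19,15)=171 f(19,17)=19 f(19,19)=1
t=20: f(20,-4)=87210 f(20,-2)=152456 f(20,0)=179911 f(20,2)=166820 f(20,4)=125780 f(20,6)=77500 f(20,8)=38759 f(20,10)=15504 f(20,12)=4845 f(20,14)=1140 f(20,16)=190 f(20,18)=20 f(20,20)=1
Σ_s f(20,s) = 850136
P = 850136/1048576 = 106267/131072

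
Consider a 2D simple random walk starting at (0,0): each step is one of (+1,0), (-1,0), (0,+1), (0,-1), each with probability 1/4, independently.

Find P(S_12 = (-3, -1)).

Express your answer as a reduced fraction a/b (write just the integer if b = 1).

Let h be the number of horizontal steps (so 12-h are vertical). To end at (-3,-1) need (h-3)/2 right-steps and ((12-h)-1)/2 up-steps.
Sum over h with 3 ≤ h ≤ 11, h ≡ 1 (mod 2), 12-h ≡ 1 (mod 2):
h=3: C(12,3)·C(3,0)·C(9,4) = 220·1·126 = 27720
h=5: C(12,5)·C(5,1)·C(7,3) = 792·5·35 = 138600
h=7: C(12,7)·C(7,2)·C(5,2) = 792·21·10 = 166320
h=9: C(12,9)·C(9,3)·C(3,1) = 220·84·3 = 55440
h=11: C(12,11)·C(11,4)·C(1,0) = 12·330·1 = 3960
Total favorable: 392040
Total paths: 4^12 = 16777216
P = 392040/16777216 = 49005/2097152

Answer: 49005/2097152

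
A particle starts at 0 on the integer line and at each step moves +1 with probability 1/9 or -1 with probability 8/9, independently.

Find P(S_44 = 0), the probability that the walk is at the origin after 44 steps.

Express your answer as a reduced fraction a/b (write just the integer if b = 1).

To be at 0 after 44 steps: need exactly 22 steps of +1 and 22 of -1.
Number of such sequences: C(44,22) = 2104098963720
Each has probability (1/9)^22 · (8/9)^22 = 73786976294838206464/969773729787523602876821942164080815560161
P = 2104098963720 · 73786976294838206464/969773729787523602876821942164080815560161 = 51751700119333758468655268495360/323257909929174534292273980721360271853387

Answer: 51751700119333758468655268495360/323257909929174534292273980721360271853387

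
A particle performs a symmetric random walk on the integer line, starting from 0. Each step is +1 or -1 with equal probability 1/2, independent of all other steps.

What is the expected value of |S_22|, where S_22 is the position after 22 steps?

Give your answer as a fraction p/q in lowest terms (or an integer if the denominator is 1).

S_22 takes values m ≡ 0 (mod 2) with |m| ≤ 22; P(S_22=m) = C(22,(22+m)/2)/2^22.
Total paths: 2^22 = 4194304
Distribution: P(S=-22)=1/4194304, P(S=-20)=22/4194304, P(S=-18)=231/4194304, P(S=-16)=1540/4194304, P(S=-14)=7315/4194304, P(S=-12)=26334/4194304, P(S=-10)=74613/4194304, P(S=-8)=170544/4194304, P(S=-6)=319770/4194304, P(S=-4)=497420/4194304, P(S=-2)=646646/4194304, P(S=0)=705432/4194304, P(S=2)=646646/4194304, P(S=4)=497420/4194304, P(S=6)=319770/4194304, P(S=8)=170544/4194304, P(S=10)=74613/4194304, P(S=12)=26334/4194304, P(S=14)=7315/4194304, P(S=16)=1540/4194304, P(S=18)=231/4194304, P(S=20)=22/4194304, P(S=22)=1/4194304
E[|S_22|] = Σ_m |m|·P(S_22=m) = 15519504/4194304 = 969969/262144

Answer: 969969/262144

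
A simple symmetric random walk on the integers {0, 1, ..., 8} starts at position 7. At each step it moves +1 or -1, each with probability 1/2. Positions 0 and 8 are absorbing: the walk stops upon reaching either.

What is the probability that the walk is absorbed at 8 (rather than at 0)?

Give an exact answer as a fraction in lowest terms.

Symmetric walk (p = 1/2): the harmonic-function argument gives P(hit 8 before 0 | start at 7) = a/N.
P = 7/8 = 7/8

Answer: 7/8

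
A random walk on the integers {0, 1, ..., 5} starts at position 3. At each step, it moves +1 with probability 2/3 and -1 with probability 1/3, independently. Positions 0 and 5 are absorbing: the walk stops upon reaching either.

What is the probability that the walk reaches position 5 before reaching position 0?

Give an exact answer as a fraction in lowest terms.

Answer: 28/31

Derivation:
Biased walk: p = 2/3, q = 1/3, r = q/p = 1/2
Gambler's ruin: P(hit 5 before 0 | start at 3) = (1 - r^a)/(1 - r^N)
r^3 = 1/8; r^5 = 1/32
P = (1 - 1/8) / (1 - 1/32) = 7/8 / 31/32 = 28/31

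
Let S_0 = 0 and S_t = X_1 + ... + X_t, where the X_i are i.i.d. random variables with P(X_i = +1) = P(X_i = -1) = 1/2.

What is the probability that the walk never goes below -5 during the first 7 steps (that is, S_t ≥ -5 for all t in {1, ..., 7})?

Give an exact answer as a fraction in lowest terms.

Answer: 63/64

Derivation:
Let f(t,s) = #length-t paths at position s with S_1..S_t all ≥ -5.
f(t,s) = f(t-1,s-1) + f(t-1,s+1) for s ≥ -5; f(t,s) = 0 for s < -5.
t=0: f(0,0)=1
t=1: f(1,-1)=1 f(1,1)=1
t=2: f(2,-2)=1 f(2,0)=2 f(2,2)=1
t=3: f(3,-3)=1 f(3,-1)=3 f(3,1)=3 f(3,3)=1
t=4: f(4,-4)=1 f(4,-2)=4 f(4,0)=6 f(4,2)=4 f(4,4)=1
t=5: f(5,-5)=1 f(5,-3)=5 f(5,-1)=10 f(5,1)=10 f(5,3)=5 f(5,5)=1
t=6: f(6,-4)=6 f(6,-2)=15 f(6,0)=20 f(6,2)=15 f(6,4)=6 f(6,6)=1
t=7: f(7,-5)=6 f(7,-3)=21 f(7,-1)=35 f(7,1)=35 f(7,3)=21 f(7,5)=7 f(7,7)=1
Σ_s f(7,s) = 126
P = 126/128 = 63/64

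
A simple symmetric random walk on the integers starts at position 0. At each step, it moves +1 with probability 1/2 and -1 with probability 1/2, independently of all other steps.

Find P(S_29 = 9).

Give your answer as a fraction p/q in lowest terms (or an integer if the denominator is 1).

To reach position 9 after 29 steps: need 19 steps of +1 and 10 of -1.
Favorable paths: C(29,19) = 20030010
Total paths: 2^29 = 536870912
P = 20030010/536870912 = 10015005/268435456

Answer: 10015005/268435456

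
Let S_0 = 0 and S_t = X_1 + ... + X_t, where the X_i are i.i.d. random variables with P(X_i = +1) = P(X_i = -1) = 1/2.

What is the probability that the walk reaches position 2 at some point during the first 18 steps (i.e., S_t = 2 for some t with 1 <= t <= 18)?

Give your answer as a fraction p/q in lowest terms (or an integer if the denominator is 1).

Answer: 84883/131072

Derivation:
Count via complement. Let g(t,s) = #length-t paths at position s with S_1..S_t all ≠ 2.
g(t,s) = g(t-1,s-1) + g(t-1,s+1) for s ≠ 2; g(t,2) = 0.
t=0: g(0,0)=1
t=1: g(1,-1)=1 g(1,1)=1
t=2: g(2,-2)=1 g(2,0)=2
t=3: g(3,-3)=1 g(3,-1)=3 g(3,1)=2
t=4: g(4,-4)=1 g(4,-2)=4 g(4,0)=5
t=5: g(5,-5)=1 g(5,-3)=5 g(5,-1)=9 g(5,1)=5
t=6: g(6,-6)=1 g(6,-4)=6 g(6,-2)=14 g(6,0)=14
t=7: g(7,-7)=1 g(7,-5)=7 g(7,-3)=20 g(7,-1)=28 g(7,1)=14
t=8: g(8,-8)=1 g(8,-6)=8 g(8,-4)=27 g(8,-2)=48 g(8,0)=42
t=9: g(9,-9)=1 g(9,-7)=9 g(9,-5)=35 g(9,-3)=75 g(9,-1)=90 g(9,1)=42
t=10: g(10,-10)=1 g(10,-8)=10 g(10,-6)=44 g(10,-4)=110 g(10,-2)=165 g(10,0)=132
t=11: g(11,-11)=1 g(11,-9)=11 g(11,-7)=54 g(11,-5)=154 g(11,-3)=275 g(11,-1)=297 g(11,1)=132
t=12: g(12,-12)=1 g(12,-10)=12 g(12,-8)=65 g(12,-6)=208 g(12,-4)=429 g(12,-2)=572 g(12,0)=429
t=13: g(13,-13)=1 g(13,-11)=13 g(13,-9)=77 g(13,-7)=273 g(13,-5)=637 g(13,-3)=1001 g(13,-1)=1001 g(13,1)=429
t=14: g(14,-14)=1 g(14,-12)=14 g(14,-10)=90 g(14,-8)=350 g(14,-6)=910 g(14,-4)=1638 g(14,-2)=2002 g(14,0)=1430
t=15: g(15,-15)=1 g(15,-13)=15 g(15,-11)=104 g(15,-9)=440 g(15,-7)=1260 g(15,-5)=2548 g(15,-3)=3640 g(15,-1)=3432 g(15,1)=1430
t=16: g(16,-16)=1 g(16,-14)=16 g(16,-12)=119 g(16,-10)=544 g(16,-8)=1700 g(16,-6)=3808 g(16,-4)=6188 g(16,-2)=7072 g(16,0)=4862
t=17: g(17,-17)=1 g(17,-15)=17 g(17,-13)=135 g(17,-11)=663 g(17,-9)=2244 g(17,-7)=5508 g(17,-5)=9996 g(17,-3)=13260 g(17,-1)=11934 g(17,1)=4862
t=18: g(18,-18)=1 g(18,-16)=18 g(18,-14)=152 g(18,-12)=798 g(18,-10)=2907 g(18,-8)=7752 g(18,-6)=15504 g(18,-4)=23256 g(18,-2)=25194 g(18,0)=16796
Paths never hitting 2: Σ_s g(18,s) = 92378
Paths hitting 2: 2^18 - 92378 = 169766
P = 169766/262144 = 84883/131072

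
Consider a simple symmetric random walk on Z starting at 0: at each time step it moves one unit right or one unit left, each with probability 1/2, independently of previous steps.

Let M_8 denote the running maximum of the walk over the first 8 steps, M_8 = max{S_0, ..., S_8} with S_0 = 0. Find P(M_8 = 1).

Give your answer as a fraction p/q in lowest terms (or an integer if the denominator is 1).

Answer: 7/32

Derivation:
Let M_8 = max(S_0,...,S_8). Use the reflection principle: for j ≥ 1, #{paths with M_8 ≥ j} = #{S_8 ≥ j} + #{S_8 ≥ j+1}.
By reflection, #{M_8 ≥ 1} = #{S_8 ≥ 1} + #{S_8 ≥ 2} = 93 + 93 = 186.
#{M_8 ≥ 2} = #{S_8 ≥ 2} + #{S_8 ≥ 3} = 93 + 37 = 130.
#{M_8 = 1} = 186 - 130 = 56.
P(M_8 = 1) = 56/256 = 7/32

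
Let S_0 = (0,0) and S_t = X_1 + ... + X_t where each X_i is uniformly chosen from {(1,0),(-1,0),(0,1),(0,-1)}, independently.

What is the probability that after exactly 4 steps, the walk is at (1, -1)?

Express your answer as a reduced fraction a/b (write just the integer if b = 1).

Let h be the number of horizontal steps (so 4-h are vertical). To end at (1,-1) need (h+1)/2 right-steps and ((4-h)-1)/2 up-steps.
Sum over h with 1 ≤ h ≤ 3, h ≡ 1 (mod 2), 4-h ≡ 1 (mod 2):
h=1: C(4,1)·C(1,1)·C(3,1) = 4·1·3 = 12
h=3: C(4,3)·C(3,2)·C(1,0) = 4·3·1 = 12
Total favorable: 24
Total paths: 4^4 = 256
P = 24/256 = 3/32

Answer: 3/32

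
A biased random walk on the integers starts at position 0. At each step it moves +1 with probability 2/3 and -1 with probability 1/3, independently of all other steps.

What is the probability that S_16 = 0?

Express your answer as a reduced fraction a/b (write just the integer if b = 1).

To be at 0 after 16 steps: need exactly 8 steps of +1 and 8 of -1.
Number of such sequences: C(16,8) = 12870
Each has probability (2/3)^8 · (1/3)^8 = 256/43046721
P = 12870 · 256/43046721 = 366080/4782969

Answer: 366080/4782969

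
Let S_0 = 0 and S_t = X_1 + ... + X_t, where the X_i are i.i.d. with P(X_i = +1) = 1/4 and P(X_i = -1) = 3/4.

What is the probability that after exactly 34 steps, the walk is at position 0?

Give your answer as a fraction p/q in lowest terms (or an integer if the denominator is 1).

Answer: 75340571907153465/73786976294838206464

Derivation:
To be at 0 after 34 steps: need exactly 17 steps of +1 and 17 of -1.
Number of such sequences: C(34,17) = 2333606220
Each has probability (1/4)^17 · (3/4)^17 = 129140163/295147905179352825856
P = 2333606220 · 129140163/295147905179352825856 = 75340571907153465/73786976294838206464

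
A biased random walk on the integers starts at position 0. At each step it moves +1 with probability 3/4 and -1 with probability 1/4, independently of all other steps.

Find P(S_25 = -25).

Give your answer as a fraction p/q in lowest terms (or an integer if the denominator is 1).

Answer: 1/1125899906842624

Derivation:
To reach position -25 after 25 steps: need 0 steps of +1 and 25 steps of -1.
Number of such sequences: C(25,0) = 1
Each has probability (3/4)^0 · (1/4)^25 = 1/1125899906842624
P = 1 · 1/1125899906842624 = 1/1125899906842624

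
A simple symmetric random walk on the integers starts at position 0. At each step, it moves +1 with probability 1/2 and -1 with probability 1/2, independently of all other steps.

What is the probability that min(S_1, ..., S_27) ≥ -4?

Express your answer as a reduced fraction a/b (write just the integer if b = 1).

Let f(t,s) = #length-t paths at position s with S_1..S_t all ≥ -4.
f(t,s) = f(t-1,s-1) + f(t-1,s+1) for s ≥ -4; f(t,s) = 0 for s < -4.
t=0: f(0,0)=1
t=1: f(1,-1)=1 f(1,1)=1
t=2: f(2,-2)=1 f(2,0)=2 f(2,2)=1
t=3: f(3,-3)=1 f(3,-1)=3 f(3,1)=3 f(3,3)=1
t=4: f(4,-4)=1 f(4,-2)=4 f(4,0)=6 f(4,2)=4 f(4,4)=1
t=5: f(5,-3)=5 f(5,-1)=10 f(5,1)=10 f(5,3)=5 f(5,5)=1
t=6: f(6,-4)=5 f(6,-2)=15 f(6,0)=20 f(6,2)=15 f(6,4)=6 f(6,6)=1
t=7: f(7,-3)=20 f(7,-1)=35 f(7,1)=35 f(7,3)=21 f(7,5)=7 f(7,7)=1
t=8: f(8,-4)=20 f(8,-2)=55 f(8,0)=70 f(8,2)=56 f(8,4)=28 f(8,6)=8 f(8,8)=1
t=9: f(9,-3)=75 f(9,-1)=125 f(9,1)=126 f(9,3)=84 f(9,5)=36 f(9,7)=9 f(9,9)=1
t=10: f(10,-4)=75 f(10,-2)=200 f(10,0)=251 f(10,2)=210 f(10,4)=120 f(10,6)=45 f(10,8)=10 f(10,10)=1
t=11: f(11,-3)=275 f(11,-1)=451 f(11,1)=461 f(11,3)=330 f(11,5)=165 f(11,7)=55 f(11,9)=11 f(11,11)=1
t=12: f(12,-4)=275 f(12,-2)=726 f(12,0)=912 f(12,2)=791 f(12,4)=495 f(12,6)=220 f(12,8)=66 f(12,10)=12 f(12,12)=1
t=13: f(13,-3)=1001 f(13,-1)=1638 f(13,1)=1703 f(13,3)=1286 f(13,5)=715 f(13,7)=286 f(13,9)=78 f(13,11)=13 f(13,13)=1
t=14: f(14,-4)=1001 f(14,-2)=2639 f(14,0)=3341 f(14,2)=2989 f(14,4)=2001 f(14,6)=1001 f(14,8)=364 f(14,10)=91 f(14,12)=14 f(14,14)=1
t=15: f(15,-3)=3640 f(15,-1)=5980 f(15,1)=6330 f(15,3)=4990 f(15,5)=3002 f(15,7)=1365 f(15,9)=455 f(15,11)=105 f(15,13)=15 f(15,15)=1
t=16: f(16,-4)=3640 f(16,-2)=9620 f(16,0)=12310 f(16,2)=11320 f(16,4)=7992 f(16,6)=4367 f(16,8)=1820 f(16,10)=560 f(16,12)=120 f(16,14)=16 f(16,16)=1
t=17: f(17,-3)=13260 f(17,-1)=21930 f(17,1)=23630 f(17,3)=19312 f(17,5)=12359 f(17,7)=6187 f(17,9)=2380 f(17,11)=680 f(17,13)=136 f(17,15)=17 f(17,17)=1
t=18: f(18,-4)=13260 f(18,-2)=35190 f(18,0)=45560 f(18,2)=42942 f(18,4)=31671 f(18,6)=18546 f(18,8)=8567 f(18,10)=3060 f(18,12)=816 f(18,14)=153 f(18,16)=18 f(18,18)=1
t=19: f(19,-3)=48450 f(19,-1)=80750 f(19,1)=88502 f(19,3)=74613 f(19,5)=50217 f(19,7)=27113 f(19,9)=11627 f(19,11)=3876 f(19,13)=969 f(19,15)=171 f(19,17)=19 f(19,19)=1
t=20: f(20,-4)=48450 f(20,-2)=129200 f(20,0)=169252 f(20,2)=163115 f(20,4)=124830 f(20,6)=77330 f(20,8)=38740 f(20,10)=15503 f(20,12)=4845 f(20,14)=1140 f(20,16)=190 f(20,18)=20 f(20,20)=1
t=21: f(21,-3)=177650 f(21,-1)=298452 f(21,1)=332367 f(21,3)=287945 f(21,5)=202160 f(21,7)=116070 f(21,9)=54243 f(21,11)=20348 f(21,13)=5985 f(21,15)=1330 f(21,17)=210 f(21,19)=21 f(21,21)=1
t=22: f(22,-4)=177650 f(22,-2)=476102 f(22,0)=630819 f(22,2)=620312 f(22,4)=490105 f(22,6)=318230 f(22,8)=170313 f(22,10)=74591 f(22,12)=26333 f(22,14)=7315 f(22,16)=1540 f(22,18)=231 f(22,20)=22 f(22,22)=1
t=23: f(23,-3)=653752 f(23,-1)=1106921 f(23,1)=1251131 f(23,3)=1110417 f(23,5)=808335 f(23,7)=488543 f(23,9)=244904 f(23,11)=100924 f(23,13)=33648 f(23,15)=8855 f(23,17)=1771 f(23,19)=253 f(23,21)=23 f(23,23)=1
t=24: f(24,-4)=653752 f(24,-2)=1760673 f(24,0)=2358052 f(24,2)=2361548 f(24,4)=1918752 f(24,6)=1296878 f(24,8)=733447 f(24,10)=345828 f(24,12)=134572 f(24,14)=42503 f(24,16)=10626 f(24,18)=2024 f(24,20)=276 f(24,22)=24 f(24,24)=1
t=25: f(25,-3)=2414425 f(25,-1)=4118725 f(25,1)=4719600 f(25,3)=4280300 f(25,5)=3215630 f(25,7)=2030325 f(25,9)=1079275 f(25,11)=480400 f(25,13)=177075 f(25,15)=53129 f(25,17)=12650 f(25,19)=2300 f(25,21)=300 f(25,23)=25 f(25,25)=1
t=26: f(26,-4)=2414425 f(26,-2)=6533150 f(26,0)=8838325 f(26,2)=8999900 f(26,4)=7495930 f(26,6)=5245955 f(26,8)=3109600 f(26,10)=1559675 f(26,12)=657475 f(26,14)=230204 f(26,16)=65779 f(26,18)=14950 f(26,20)=2600 f(26,22)=325 f(26,24)=26 f(26,26)=1
t=27: f(27,-3)=8947575 f(27,-1)=15371475 f(27,1)=17838225 f(27,3)=16495830 f(27,5)=12741885 f(27,7)=8355555 f(27,9)=4669275 f(27,11)=2217150 f(27,13)=887679 f(27,15)=295983 f(27,17)=80729 f(27,19)=17550 f(27,21)=2925 f(27,23)=351 f(27,25)=27 f(27,27)=1
Σ_s f(27,s) = 87922215
P = 87922215/134217728 = 87922215/134217728

Answer: 87922215/134217728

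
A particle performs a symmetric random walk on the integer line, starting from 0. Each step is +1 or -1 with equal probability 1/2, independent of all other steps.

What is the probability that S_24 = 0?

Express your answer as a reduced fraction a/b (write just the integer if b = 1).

Answer: 676039/4194304

Derivation:
To return to 0 after 24 steps: need exactly 12 steps of +1 and 12 of -1.
Favorable paths: C(24,12) = 2704156
Total paths: 2^24 = 16777216
P = 2704156/16777216 = 676039/4194304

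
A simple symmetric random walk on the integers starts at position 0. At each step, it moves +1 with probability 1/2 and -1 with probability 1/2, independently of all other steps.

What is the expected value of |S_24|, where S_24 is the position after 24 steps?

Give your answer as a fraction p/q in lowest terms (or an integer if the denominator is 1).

S_24 takes values m ≡ 0 (mod 2) with |m| ≤ 24; P(S_24=m) = C(24,(24+m)/2)/2^24.
Total paths: 2^24 = 16777216
Distribution: P(S=-24)=1/16777216, P(S=-22)=24/16777216, P(S=-20)=276/16777216, P(S=-18)=2024/16777216, P(S=-16)=10626/16777216, P(S=-14)=42504/16777216, P(S=-12)=134596/16777216, P(S=-10)=346104/16777216, P(S=-8)=735471/16777216, P(S=-6)=1307504/16777216, P(S=-4)=1961256/16777216, P(S=-2)=2496144/16777216, P(S=0)=2704156/16777216, P(S=2)=2496144/16777216, P(S=4)=1961256/16777216, P(S=6)=1307504/16777216, P(S=8)=735471/16777216, P(S=10)=346104/16777216, P(S=12)=134596/16777216, P(S=14)=42504/16777216, P(S=16)=10626/16777216, P(S=18)=2024/16777216, P(S=20)=276/16777216, P(S=22)=24/16777216, P(S=24)=1/16777216
E[|S_24|] = Σ_m |m|·P(S_24=m) = 64899744/16777216 = 2028117/524288

Answer: 2028117/524288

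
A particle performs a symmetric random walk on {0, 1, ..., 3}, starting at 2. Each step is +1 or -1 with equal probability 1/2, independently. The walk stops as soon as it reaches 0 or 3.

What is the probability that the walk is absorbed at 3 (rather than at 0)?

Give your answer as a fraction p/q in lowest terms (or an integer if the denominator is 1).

Symmetric walk (p = 1/2): the harmonic-function argument gives P(hit 3 before 0 | start at 2) = a/N.
P = 2/3 = 2/3

Answer: 2/3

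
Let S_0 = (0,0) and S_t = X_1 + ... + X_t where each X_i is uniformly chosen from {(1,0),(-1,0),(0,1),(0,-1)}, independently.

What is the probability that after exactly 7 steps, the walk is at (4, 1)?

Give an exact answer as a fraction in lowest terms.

Let h be the number of horizontal steps (so 7-h are vertical). To end at (4,1) need (h+4)/2 right-steps and ((7-h)+1)/2 up-steps.
Sum over h with 4 ≤ h ≤ 6, h ≡ 0 (mod 2), 7-h ≡ 1 (mod 2):
h=4: C(7,4)·C(4,4)·C(3,2) = 35·1·3 = 105
h=6: C(7,6)·C(6,5)·C(1,1) = 7·6·1 = 42
Total favorable: 147
Total paths: 4^7 = 16384
P = 147/16384 = 147/16384

Answer: 147/16384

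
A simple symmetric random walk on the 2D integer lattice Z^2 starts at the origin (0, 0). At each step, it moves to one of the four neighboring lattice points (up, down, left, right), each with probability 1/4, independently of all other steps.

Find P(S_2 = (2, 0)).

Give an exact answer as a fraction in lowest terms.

Let h be the number of horizontal steps (so 2-h are vertical). To end at (2,0) need (h+2)/2 right-steps and ((2-h)+0)/2 up-steps.
Sum over h with 2 ≤ h ≤ 2, h ≡ 0 (mod 2), 2-h ≡ 0 (mod 2):
h=2: C(2,2)·C(2,2)·C(0,0) = 1·1·1 = 1
Total favorable: 1
Total paths: 4^2 = 16
P = 1/16 = 1/16

Answer: 1/16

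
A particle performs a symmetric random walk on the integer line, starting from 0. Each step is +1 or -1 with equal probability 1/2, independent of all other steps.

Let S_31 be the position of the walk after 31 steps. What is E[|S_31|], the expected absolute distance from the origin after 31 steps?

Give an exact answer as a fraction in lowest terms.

Answer: 300540195/67108864

Derivation:
S_31 takes values m ≡ 1 (mod 2) with |m| ≤ 31; P(S_31=m) = C(31,(31+m)/2)/2^31.
Total paths: 2^31 = 2147483648
Distribution: P(S=-31)=1/2147483648, P(S=-29)=31/2147483648, P(S=-27)=465/2147483648, P(S=-25)=4495/2147483648, P(S=-23)=31465/2147483648, P(S=-21)=169911/2147483648, P(S=-19)=736281/2147483648, P(S=-17)=2629575/2147483648, P(S=-15)=7888725/2147483648, P(S=-13)=20160075/2147483648, P(S=-11)=44352165/2147483648, P(S=-9)=84672315/2147483648, P(S=-7)=141120525/2147483648, P(S=-5)=206253075/2147483648, P(S=-3)=265182525/2147483648, P(S=-1)=300540195/2147483648, P(S=1)=300540195/2147483648, P(S=3)=265182525/2147483648, P(S=5)=206253075/2147483648, P(S=7)=141120525/2147483648, P(S=9)=84672315/2147483648, P(S=11)=44352165/2147483648, P(S=13)=20160075/2147483648, P(S=15)=7888725/2147483648, P(S=17)=2629575/2147483648, P(S=19)=736281/2147483648, P(S=21)=169911/2147483648, P(S=23)=31465/2147483648, P(S=25)=4495/2147483648, P(S=27)=465/2147483648, P(S=29)=31/2147483648, P(S=31)=1/2147483648
E[|S_31|] = Σ_m |m|·P(S_31=m) = 9617286240/2147483648 = 300540195/67108864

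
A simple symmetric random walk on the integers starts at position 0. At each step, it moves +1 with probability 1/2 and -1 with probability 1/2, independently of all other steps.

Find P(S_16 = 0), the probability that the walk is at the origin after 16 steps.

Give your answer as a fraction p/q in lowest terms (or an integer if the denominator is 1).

To return to 0 after 16 steps: need exactly 8 steps of +1 and 8 of -1.
Favorable paths: C(16,8) = 12870
Total paths: 2^16 = 65536
P = 12870/65536 = 6435/32768

Answer: 6435/32768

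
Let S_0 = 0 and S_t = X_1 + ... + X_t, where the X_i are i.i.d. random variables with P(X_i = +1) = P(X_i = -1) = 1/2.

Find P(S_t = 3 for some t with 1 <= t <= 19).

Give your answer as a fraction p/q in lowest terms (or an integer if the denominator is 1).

Count via complement. Let g(t,s) = #length-t paths at position s with S_1..S_t all ≠ 3.
g(t,s) = g(t-1,s-1) + g(t-1,s+1) for s ≠ 3; g(t,3) = 0.
t=0: g(0,0)=1
t=1: g(1,-1)=1 g(1,1)=1
t=2: g(2,-2)=1 g(2,0)=2 g(2,2)=1
t=3: g(3,-3)=1 g(3,-1)=3 g(3,1)=3
t=4: g(4,-4)=1 g(4,-2)=4 g(4,0)=6 g(4,2)=3
t=5: g(5,-5)=1 g(5,-3)=5 g(5,-1)=10 g(5,1)=9
t=6: g(6,-6)=1 g(6,-4)=6 g(6,-2)=15 g(6,0)=19 g(6,2)=9
t=7: g(7,-7)=1 g(7,-5)=7 g(7,-3)=21 g(7,-1)=34 g(7,1)=28
t=8: g(8,-8)=1 g(8,-6)=8 g(8,-4)=28 g(8,-2)=55 g(8,0)=62 g(8,2)=28
t=9: g(9,-9)=1 g(9,-7)=9 g(9,-5)=36 g(9,-3)=83 g(9,-1)=117 g(9,1)=90
t=10: g(10,-10)=1 g(10,-8)=10 g(10,-6)=45 g(10,-4)=119 g(10,-2)=200 g(10,0)=207 g(10,2)=90
t=11: g(11,-11)=1 g(11,-9)=11 g(11,-7)=55 g(11,-5)=164 g(11,-3)=319 g(11,-1)=407 g(11,1)=297
t=12: g(12,-12)=1 g(12,-10)=12 g(12,-8)=66 g(12,-6)=219 g(12,-4)=483 g(12,-2)=726 g(12,0)=704 g(12,2)=297
t=13: g(13,-13)=1 g(13,-11)=13 g(13,-9)=78 g(13,-7)=285 g(13,-5)=702 g(13,-3)=1209 g(13,-1)=1430 g(13,1)=1001
t=14: g(14,-14)=1 g(14,-12)=14 g(14,-10)=91 g(14,-8)=363 g(14,-6)=987 g(14,-4)=1911 g(14,-2)=2639 g(14,0)=2431 g(14,2)=1001
t=15: g(15,-15)=1 g(15,-13)=15 g(15,-11)=105 g(15,-9)=454 g(15,-7)=1350 g(15,-5)=2898 g(15,-3)=4550 g(15,-1)=5070 g(15,1)=3432
t=16: g(16,-16)=1 g(16,-14)=16 g(16,-12)=120 g(16,-10)=559 g(16,-8)=1804 g(16,-6)=4248 g(16,-4)=7448 g(16,-2)=9620 g(16,0)=8502 g(16,2)=3432
t=17: g(17,-17)=1 g(17,-15)=17 g(17,-13)=136 g(17,-11)=679 g(17,-9)=2363 g(17,-7)=6052 g(17,-5)=11696 g(17,-3)=17068 g(17,-1)=18122 g(17,1)=11934
t=18: g(18,-18)=1 g(18,-16)=18 g(18,-14)=153 g(18,-12)=815 g(18,-10)=3042 g(18,-8)=8415 g(18,-6)=17748 g(18,-4)=28764 g(18,-2)=35190 g(18,0)=30056 g(18,2)=11934
t=19: g(19,-19)=1 g(19,-17)=19 g(19,-15)=171 g(19,-13)=968 g(19,-11)=3857 g(19,-9)=11457 g(19,-7)=26163 g(19,-5)=46512 g(19,-3)=63954 g(19,-1)=65246 g(19,1)=41990
Paths never hitting 3: Σ_s g(19,s) = 260338
Paths hitting 3: 2^19 - 260338 = 263950
P = 263950/524288 = 131975/262144

Answer: 131975/262144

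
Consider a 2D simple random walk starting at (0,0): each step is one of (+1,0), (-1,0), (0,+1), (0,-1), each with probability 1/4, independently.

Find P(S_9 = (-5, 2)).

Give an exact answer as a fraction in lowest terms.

Let h be the number of horizontal steps (so 9-h are vertical). To end at (-5,2) need (h-5)/2 right-steps and ((9-h)+2)/2 up-steps.
Sum over h with 5 ≤ h ≤ 7, h ≡ 1 (mod 2), 9-h ≡ 0 (mod 2):
h=5: C(9,5)·C(5,0)·C(4,3) = 126·1·4 = 504
h=7: C(9,7)·C(7,1)·C(2,2) = 36·7·1 = 252
Total favorable: 756
Total paths: 4^9 = 262144
P = 756/262144 = 189/65536

Answer: 189/65536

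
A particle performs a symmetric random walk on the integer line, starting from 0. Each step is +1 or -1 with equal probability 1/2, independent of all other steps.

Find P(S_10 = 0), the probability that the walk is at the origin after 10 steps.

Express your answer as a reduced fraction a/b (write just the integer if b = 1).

Answer: 63/256

Derivation:
To return to 0 after 10 steps: need exactly 5 steps of +1 and 5 of -1.
Favorable paths: C(10,5) = 252
Total paths: 2^10 = 1024
P = 252/1024 = 63/256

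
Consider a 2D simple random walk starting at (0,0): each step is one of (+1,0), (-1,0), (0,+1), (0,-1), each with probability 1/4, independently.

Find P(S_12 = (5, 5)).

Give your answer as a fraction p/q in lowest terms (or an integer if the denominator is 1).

Answer: 693/1048576

Derivation:
Let h be the number of horizontal steps (so 12-h are vertical). To end at (5,5) need (h+5)/2 right-steps and ((12-h)+5)/2 up-steps.
Sum over h with 5 ≤ h ≤ 7, h ≡ 1 (mod 2), 12-h ≡ 1 (mod 2):
h=5: C(12,5)·C(5,5)·C(7,6) = 792·1·7 = 5544
h=7: C(12,7)·C(7,6)·C(5,5) = 792·7·1 = 5544
Total favorable: 11088
Total paths: 4^12 = 16777216
P = 11088/16777216 = 693/1048576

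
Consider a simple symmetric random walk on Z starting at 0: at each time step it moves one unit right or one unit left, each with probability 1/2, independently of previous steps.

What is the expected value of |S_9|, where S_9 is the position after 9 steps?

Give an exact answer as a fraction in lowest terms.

Answer: 315/128

Derivation:
S_9 takes values m ≡ 1 (mod 2) with |m| ≤ 9; P(S_9=m) = C(9,(9+m)/2)/2^9.
Total paths: 2^9 = 512
Distribution: P(S=-9)=1/512, P(S=-7)=9/512, P(S=-5)=36/512, P(S=-3)=84/512, P(S=-1)=126/512, P(S=1)=126/512, P(S=3)=84/512, P(S=5)=36/512, P(S=7)=9/512, P(S=9)=1/512
E[|S_9|] = Σ_m |m|·P(S_9=m) = 1260/512 = 315/128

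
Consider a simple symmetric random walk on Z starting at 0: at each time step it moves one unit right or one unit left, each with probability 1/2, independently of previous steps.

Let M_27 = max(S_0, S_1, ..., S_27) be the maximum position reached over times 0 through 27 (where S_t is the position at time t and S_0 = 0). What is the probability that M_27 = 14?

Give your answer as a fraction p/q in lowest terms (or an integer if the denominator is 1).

Let M_27 = max(S_0,...,S_27). Use the reflection principle: for j ≥ 1, #{paths with M_27 ≥ j} = #{S_27 ≥ j} + #{S_27 ≥ j+1}.
By reflection, #{M_27 ≥ 14} = #{S_27 ≥ 14} + #{S_27 ≥ 15} = 397594 + 397594 = 795188.
#{M_27 ≥ 15} = #{S_27 ≥ 15} + #{S_27 ≥ 16} = 397594 + 101584 = 499178.
#{M_27 = 14} = 795188 - 499178 = 296010.
P(M_27 = 14) = 296010/134217728 = 148005/67108864

Answer: 148005/67108864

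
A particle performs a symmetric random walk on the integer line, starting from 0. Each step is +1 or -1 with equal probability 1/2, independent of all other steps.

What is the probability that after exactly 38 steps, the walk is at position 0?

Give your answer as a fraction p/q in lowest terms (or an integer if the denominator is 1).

Answer: 4418157975/34359738368

Derivation:
To return to 0 after 38 steps: need exactly 19 steps of +1 and 19 of -1.
Favorable paths: C(38,19) = 35345263800
Total paths: 2^38 = 274877906944
P = 35345263800/274877906944 = 4418157975/34359738368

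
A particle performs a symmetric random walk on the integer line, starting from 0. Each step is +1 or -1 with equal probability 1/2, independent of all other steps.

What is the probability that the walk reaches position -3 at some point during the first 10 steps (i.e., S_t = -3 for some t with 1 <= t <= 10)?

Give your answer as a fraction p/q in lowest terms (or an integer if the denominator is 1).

Count via complement. Let g(t,s) = #length-t paths at position s with S_1..S_t all ≠ -3.
g(t,s) = g(t-1,s-1) + g(t-1,s+1) for s ≠ -3; g(t,-3) = 0.
t=0: g(0,0)=1
t=1: g(1,-1)=1 g(1,1)=1
t=2: g(2,-2)=1 g(2,0)=2 g(2,2)=1
t=3: g(3,-1)=3 g(3,1)=3 g(3,3)=1
t=4: g(4,-2)=3 g(4,0)=6 g(4,2)=4 g(4,4)=1
t=5: g(5,-1)=9 g(5,1)=10 g(5,3)=5 g(5,5)=1
t=6: g(6,-2)=9 g(6,0)=19 g(6,2)=15 g(6,4)=6 g(6,6)=1
t=7: g(7,-1)=28 g(7,1)=34 g(7,3)=21 g(7,5)=7 g(7,7)=1
t=8: g(8,-2)=28 g(8,0)=62 g(8,2)=55 g(8,4)=28 g(8,6)=8 g(8,8)=1
t=9: g(9,-1)=90 g(9,1)=117 g(9,3)=83 g(9,5)=36 g(9,7)=9 g(9,9)=1
t=10: g(10,-2)=90 g(10,0)=207 g(10,2)=200 g(10,4)=119 g(10,6)=45 g(10,8)=10 g(10,10)=1
Paths never hitting -3: Σ_s g(10,s) = 672
Paths hitting -3: 2^10 - 672 = 352
P = 352/1024 = 11/32

Answer: 11/32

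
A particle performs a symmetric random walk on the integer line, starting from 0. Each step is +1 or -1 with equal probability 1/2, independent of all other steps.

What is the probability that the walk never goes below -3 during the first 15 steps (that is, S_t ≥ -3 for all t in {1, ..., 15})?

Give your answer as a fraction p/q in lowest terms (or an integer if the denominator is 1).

Answer: 715/1024

Derivation:
Let f(t,s) = #length-t paths at position s with S_1..S_t all ≥ -3.
f(t,s) = f(t-1,s-1) + f(t-1,s+1) for s ≥ -3; f(t,s) = 0 for s < -3.
t=0: f(0,0)=1
t=1: f(1,-1)=1 f(1,1)=1
t=2: f(2,-2)=1 f(2,0)=2 f(2,2)=1
t=3: f(3,-3)=1 f(3,-1)=3 f(3,1)=3 f(3,3)=1
t=4: f(4,-2)=4 f(4,0)=6 f(4,2)=4 f(4,4)=1
t=5: f(5,-3)=4 f(5,-1)=10 f(5,1)=10 f(5,3)=5 f(5,5)=1
t=6: f(6,-2)=14 f(6,0)=20 f(6,2)=15 f(6,4)=6 f(6,6)=1
t=7: f(7,-3)=14 f(7,-1)=34 f(7,1)=35 f(7,3)=21 f(7,5)=7 f(7,7)=1
t=8: f(8,-2)=48 f(8,0)=69 f(8,2)=56 f(8,4)=28 f(8,6)=8 f(8,8)=1
t=9: f(9,-3)=48 f(9,-1)=117 f(9,1)=125 f(9,3)=84 f(9,5)=36 f(9,7)=9 f(9,9)=1
t=10: f(10,-2)=165 f(10,0)=242 f(10,2)=209 f(10,4)=120 f(10,6)=45 f(10,8)=10 f(10,10)=1
t=11: f(11,-3)=165 f(11,-1)=407 f(11,1)=451 f(11,3)=329 f(11,5)=165 f(11,7)=55 f(11,9)=11 f(11,11)=1
t=12: f(12,-2)=572 f(12,0)=858 f(12,2)=780 f(12,4)=494 f(12,6)=220 f(12,8)=66 f(12,10)=12 f(12,12)=1
t=13: f(13,-3)=572 f(13,-1)=1430 f(13,1)=1638 f(13,3)=1274 f(13,5)=714 f(13,7)=286 f(13,9)=78 f(13,11)=13 f(13,13)=1
t=14: f(14,-2)=2002 f(14,0)=3068 f(14,2)=2912 f(14,4)=1988 f(14,6)=1000 f(14,8)=364 f(14,10)=91 f(14,12)=14 f(14,14)=1
t=15: f(15,-3)=2002 f(15,-1)=5070 f(15,1)=5980 f(15,3)=4900 f(15,5)=2988 f(15,7)=1364 f(15,9)=455 f(15,11)=105 f(15,13)=15 f(15,15)=1
Σ_s f(15,s) = 22880
P = 22880/32768 = 715/1024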